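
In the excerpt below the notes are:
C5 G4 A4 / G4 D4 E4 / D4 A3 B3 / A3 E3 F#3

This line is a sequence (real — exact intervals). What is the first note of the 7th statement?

F#2

With a 3-note motive the entries are C5, G4, D4, A3, each down a 4th from the previous.
Continuing: E3 → B2 → F#2. Statement 7 starts on F#2.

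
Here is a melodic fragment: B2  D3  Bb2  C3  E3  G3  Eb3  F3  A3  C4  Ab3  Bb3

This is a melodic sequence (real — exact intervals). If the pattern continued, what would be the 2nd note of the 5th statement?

Grouping in 4s, the 2nd note of each cell is D3, G3, C4.
Each moves up a 4th. Continuing: F4 → Bb4.

Bb4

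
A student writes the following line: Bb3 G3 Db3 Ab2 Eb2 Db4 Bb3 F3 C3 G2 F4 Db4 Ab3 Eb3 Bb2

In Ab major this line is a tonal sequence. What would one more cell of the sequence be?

Unit = 5 notes; the statements start on Bb3, Db4, F4, moving up a 3rd each time.
From Ab4 the diatonic shape gives Ab4 F4 C4 G3 Db3.

Ab4 F4 C4 G3 Db3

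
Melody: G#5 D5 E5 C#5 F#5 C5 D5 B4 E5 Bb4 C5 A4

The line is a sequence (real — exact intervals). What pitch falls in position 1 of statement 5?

The unit is 4 notes. Position-1 pitches of the 3 shown cells: G#5, F#5, E5.
Extending down a 2nd: D5 → C5.

C5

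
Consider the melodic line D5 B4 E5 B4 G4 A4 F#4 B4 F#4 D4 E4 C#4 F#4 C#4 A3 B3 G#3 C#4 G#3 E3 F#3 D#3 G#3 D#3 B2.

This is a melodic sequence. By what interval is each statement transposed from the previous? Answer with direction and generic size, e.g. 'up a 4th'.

The 5-note cells begin on D5, A4, E4, B3, F#3 — each down a 4th from the last.
D5 to A4 is down a 4th.

down a 4th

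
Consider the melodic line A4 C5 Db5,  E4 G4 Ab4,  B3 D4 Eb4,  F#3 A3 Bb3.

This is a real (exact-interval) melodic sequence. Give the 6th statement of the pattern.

Taking 3-note groups, the heads are A4, E4, B3, F#3: the pattern moves down a 4th.
Extending down a 4th: C#3 → G#2.
From G#2 the exact shape gives G#2 B2 C3.

G#2 B2 C3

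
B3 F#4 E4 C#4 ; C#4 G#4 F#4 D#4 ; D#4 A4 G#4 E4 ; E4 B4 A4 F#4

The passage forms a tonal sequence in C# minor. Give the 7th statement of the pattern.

With a 4-note motive the entries are B3, C#4, D#4, E4, each up a 2nd from the previous.
Extending up a 2nd: F#4 → G#4 → A4.
From A4 the diatonic shape gives A4 E5 D#5 B4.

A4 E5 D#5 B4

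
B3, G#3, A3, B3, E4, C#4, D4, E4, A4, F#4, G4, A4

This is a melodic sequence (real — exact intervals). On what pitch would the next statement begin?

Taking 4-note groups, the heads are B3, E4, A4: the pattern moves up a 4th.
The next head, up a 4th from A4, is D5.

D5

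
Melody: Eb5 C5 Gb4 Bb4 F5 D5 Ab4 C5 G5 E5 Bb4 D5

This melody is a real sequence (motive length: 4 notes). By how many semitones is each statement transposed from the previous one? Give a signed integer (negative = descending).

Unit = 4 notes; the statements start on Eb5, F5, G5, moving up a 2nd each time.
Eb5→F5 is 77 − 75 = 2 semitones.

2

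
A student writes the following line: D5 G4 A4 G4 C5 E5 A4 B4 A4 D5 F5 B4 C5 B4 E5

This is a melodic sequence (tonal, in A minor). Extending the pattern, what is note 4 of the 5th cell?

D5

The unit is 5 notes. Position-4 pitches of the 3 shown cells: G4, A4, B4.
Carrying that up a 2nd forward: C5 → D5.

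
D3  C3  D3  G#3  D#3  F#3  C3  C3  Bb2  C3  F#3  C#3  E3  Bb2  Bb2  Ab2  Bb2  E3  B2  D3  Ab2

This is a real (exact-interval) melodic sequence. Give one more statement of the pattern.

Ab2 Gb2 Ab2 D3 A2 C3 Gb2

With a 7-note motive the entries are D3, C3, Bb2, each down a 2nd from the previous.
From Ab2 the exact shape gives Ab2 Gb2 Ab2 D3 A2 C3 Gb2.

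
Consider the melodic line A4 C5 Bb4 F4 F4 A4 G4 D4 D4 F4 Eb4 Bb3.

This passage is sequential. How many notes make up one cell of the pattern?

4

12 notes total. Splitting into 3 groups of 4:
A4 C5 Bb4 F4 | F4 A4 G4 D4 | D4 F4 Eb4 Bb3
Each cell is the previous one down a 3rd — so the unit is 4 notes.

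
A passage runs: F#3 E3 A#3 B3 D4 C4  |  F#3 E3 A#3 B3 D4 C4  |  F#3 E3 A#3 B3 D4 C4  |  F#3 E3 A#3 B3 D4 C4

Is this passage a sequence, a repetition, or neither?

repetition

Each 6-note cell is identical (F#3 E3 A#3 B3 D4 C4), restated at the same pitch.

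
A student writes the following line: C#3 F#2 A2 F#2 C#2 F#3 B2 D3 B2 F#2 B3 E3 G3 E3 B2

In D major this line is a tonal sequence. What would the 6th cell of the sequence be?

D5 G4 B4 G4 D4

With a 5-note motive the entries are C#3, F#3, B3, each up a 4th from the previous.
Carrying on: E4 → A4 → D5.
So cell 6 is D5 G4 B4 G4 D4.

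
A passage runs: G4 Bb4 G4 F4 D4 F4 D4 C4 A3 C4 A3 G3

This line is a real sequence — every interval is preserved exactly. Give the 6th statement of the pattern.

With a 4-note motive the entries are G4, D4, A3, each down a 4th from the previous.
Continuing the starts: E3 → B2 → F#2.
Statement 6 starts on F#2 and keeps the same exact contour: F#2 A2 F#2 E2.

F#2 A2 F#2 E2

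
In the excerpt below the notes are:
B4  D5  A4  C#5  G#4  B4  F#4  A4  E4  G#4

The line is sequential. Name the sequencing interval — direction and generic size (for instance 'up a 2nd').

down a 2nd

With a 2-note motive the entries are B4, A4, G#4, F#4, E4, each down a 2nd from the previous.
From B4 to A4: down a 2nd.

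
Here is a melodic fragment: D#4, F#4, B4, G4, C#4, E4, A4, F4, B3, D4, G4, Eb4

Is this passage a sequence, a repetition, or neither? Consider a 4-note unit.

Each 4-note cell is the previous one transposed down a 2nd.

sequence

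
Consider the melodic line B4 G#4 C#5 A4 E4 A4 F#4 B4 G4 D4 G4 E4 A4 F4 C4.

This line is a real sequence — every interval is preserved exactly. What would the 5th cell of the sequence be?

Unit = 5 notes; the statements start on B4, A4, G4, moving down a 2nd each time.
Continuing the starts: F4 → Eb4.
Statement 5 starts on Eb4 and keeps the same exact contour: Eb4 C4 F4 Db4 Ab3.

Eb4 C4 F4 Db4 Ab3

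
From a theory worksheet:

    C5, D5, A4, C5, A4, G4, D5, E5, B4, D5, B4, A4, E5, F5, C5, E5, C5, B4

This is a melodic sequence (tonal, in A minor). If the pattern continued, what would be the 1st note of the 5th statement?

G5

Grouping in 6s, the 1st note of each cell is C5, D5, E5.
Extending up a 2nd: F5 → G5.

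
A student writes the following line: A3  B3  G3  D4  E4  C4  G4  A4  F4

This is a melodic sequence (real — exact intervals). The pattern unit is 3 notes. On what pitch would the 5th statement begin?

Unit = 3 notes; the statements start on A3, D4, G4, moving up a 4th each time.
Continuing: C5 → F5. Statement 5 starts on F5.

F5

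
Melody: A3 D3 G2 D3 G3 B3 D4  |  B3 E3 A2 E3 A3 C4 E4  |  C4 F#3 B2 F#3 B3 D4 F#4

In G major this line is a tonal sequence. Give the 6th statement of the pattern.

F#4 B3 E3 B3 E4 G4 B4

Taking 7-note groups, the heads are A3, B3, C4: the pattern moves up a 2nd.
Carrying on: D4 → E4 → F#4.
From F#4 the diatonic shape gives F#4 B3 E3 B3 E4 G4 B4.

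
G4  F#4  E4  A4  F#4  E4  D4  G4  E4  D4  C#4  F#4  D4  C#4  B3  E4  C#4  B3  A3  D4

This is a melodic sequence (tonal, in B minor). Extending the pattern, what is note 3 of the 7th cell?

F#3

The unit is 4 notes. Position-3 pitches of the 5 shown cells: E4, D4, C#4, B3, A3.
Extending down a 2nd: G3 → F#3.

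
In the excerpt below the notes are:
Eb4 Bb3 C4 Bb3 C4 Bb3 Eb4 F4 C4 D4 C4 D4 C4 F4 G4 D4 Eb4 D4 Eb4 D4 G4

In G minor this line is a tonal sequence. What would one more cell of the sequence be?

The 7-note cells begin on Eb4, F4, G4 — each up a 2nd from the last.
So cell 4 is A4 Eb4 F4 Eb4 F4 Eb4 A4.

A4 Eb4 F4 Eb4 F4 Eb4 A4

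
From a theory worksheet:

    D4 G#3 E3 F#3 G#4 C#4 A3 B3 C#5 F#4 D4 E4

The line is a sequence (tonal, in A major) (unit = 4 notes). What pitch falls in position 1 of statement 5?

Grouping in 4s, the 1st note of each cell is D4, G#4, C#5.
Each moves up a 4th. Continuing: F#5 → B5.

B5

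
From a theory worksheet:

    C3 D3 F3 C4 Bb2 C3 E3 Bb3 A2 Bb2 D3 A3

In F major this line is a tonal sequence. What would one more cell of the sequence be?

G2 A2 C3 G3

With a 4-note motive the entries are C3, Bb2, A2, each down a 2nd from the previous.
So cell 4 is G2 A2 C3 G3.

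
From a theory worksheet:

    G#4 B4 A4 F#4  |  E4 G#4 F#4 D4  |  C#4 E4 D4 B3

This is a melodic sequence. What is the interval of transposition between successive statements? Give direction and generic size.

With a 4-note motive the entries are G#4, E4, C#4, each down a 3rd from the previous.
G#4 to E4 is down a 3rd.

down a 3rd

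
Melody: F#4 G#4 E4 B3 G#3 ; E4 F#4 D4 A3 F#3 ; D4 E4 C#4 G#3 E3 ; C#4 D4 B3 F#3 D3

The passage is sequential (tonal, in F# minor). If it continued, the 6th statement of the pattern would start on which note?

A3

The 5-note cells begin on F#4, E4, D4, C#4 — each down a 2nd from the last.
Continuing: B3 → A3. Statement 6 starts on A3.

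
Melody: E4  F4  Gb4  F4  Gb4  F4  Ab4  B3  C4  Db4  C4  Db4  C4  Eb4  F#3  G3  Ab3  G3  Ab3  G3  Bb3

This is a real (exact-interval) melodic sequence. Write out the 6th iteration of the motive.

D#2 E2 F2 E2 F2 E2 G2

With a 7-note motive the entries are E4, B3, F#3, each down a 4th from the previous.
Carrying on: C#3 → G#2 → D#2.
Statement 6 starts on D#2 and keeps the same exact contour: D#2 E2 F2 E2 F2 E2 G2.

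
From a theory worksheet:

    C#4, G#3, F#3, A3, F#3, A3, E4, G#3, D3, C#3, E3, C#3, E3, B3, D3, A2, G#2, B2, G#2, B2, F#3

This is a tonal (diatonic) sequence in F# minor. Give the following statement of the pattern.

With a 7-note motive the entries are C#4, G#3, D3, each down a 4th from the previous.
So cell 4 is A2 E2 D2 F#2 D2 F#2 C#3.

A2 E2 D2 F#2 D2 F#2 C#3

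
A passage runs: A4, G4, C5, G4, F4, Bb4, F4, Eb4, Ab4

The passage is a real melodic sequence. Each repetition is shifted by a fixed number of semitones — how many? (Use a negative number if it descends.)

-2

With a 3-note motive the entries are A4, G4, F4, each down a 2nd from the previous.
A4 to G4 spans -2 semitones.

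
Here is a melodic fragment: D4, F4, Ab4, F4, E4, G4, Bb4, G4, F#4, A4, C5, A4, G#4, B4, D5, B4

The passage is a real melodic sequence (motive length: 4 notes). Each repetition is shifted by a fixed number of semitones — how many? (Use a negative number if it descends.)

2

Taking 4-note groups, the heads are D4, E4, F#4, G#4: the pattern moves up a 2nd.
Counting half-steps from D4 to E4: 2.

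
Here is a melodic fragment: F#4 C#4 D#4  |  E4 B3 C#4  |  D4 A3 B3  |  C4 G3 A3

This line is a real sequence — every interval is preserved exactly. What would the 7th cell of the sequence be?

Gb3 Db3 Eb3

With a 3-note motive the entries are F#4, E4, D4, C4, each down a 2nd from the previous.
Carrying on: Bb3 → Ab3 → Gb3.
From Gb3 the exact shape gives Gb3 Db3 Eb3.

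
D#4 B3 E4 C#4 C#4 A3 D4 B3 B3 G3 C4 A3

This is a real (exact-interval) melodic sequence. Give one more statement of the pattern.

A3 F3 Bb3 G3

The 4-note cells begin on D#4, C#4, B3 — each down a 2nd from the last.
So cell 4 is A3 F3 Bb3 G3.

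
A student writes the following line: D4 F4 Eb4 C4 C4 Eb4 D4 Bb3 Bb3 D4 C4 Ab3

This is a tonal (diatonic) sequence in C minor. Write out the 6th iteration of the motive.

F3 Ab3 G3 Eb3

With a 4-note motive the entries are D4, C4, Bb3, each down a 2nd from the previous.
Continuing the starts: Ab3 → G3 → F3.
From F3 the diatonic shape gives F3 Ab3 G3 Eb3.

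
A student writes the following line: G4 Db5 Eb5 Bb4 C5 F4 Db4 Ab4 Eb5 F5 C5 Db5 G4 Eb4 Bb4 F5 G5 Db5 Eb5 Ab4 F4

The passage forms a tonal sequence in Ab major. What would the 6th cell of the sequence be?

Eb5 Bb5 C6 G5 Ab5 Db5 Bb4

The 7-note cells begin on G4, Ab4, Bb4 — each up a 2nd from the last.
Continuing the starts: C5 → Db5 → Eb5.
Statement 6 starts on Eb5 and keeps the same diatonic contour: Eb5 Bb5 C6 G5 Ab5 Db5 Bb4.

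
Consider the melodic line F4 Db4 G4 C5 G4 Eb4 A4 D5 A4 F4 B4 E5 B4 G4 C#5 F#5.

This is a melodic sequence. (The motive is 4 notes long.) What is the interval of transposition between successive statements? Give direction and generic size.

With a 4-note motive the entries are F4, G4, A4, B4, each up a 2nd from the previous.
F4 to G4 is up a 2nd.

up a 2nd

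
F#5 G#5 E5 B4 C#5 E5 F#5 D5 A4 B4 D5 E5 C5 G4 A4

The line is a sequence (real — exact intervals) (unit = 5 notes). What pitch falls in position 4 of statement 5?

The unit is 5 notes. Position-4 pitches of the 3 shown cells: B4, A4, G4.
Each moves down a 2nd. Continuing: F4 → Eb4.

Eb4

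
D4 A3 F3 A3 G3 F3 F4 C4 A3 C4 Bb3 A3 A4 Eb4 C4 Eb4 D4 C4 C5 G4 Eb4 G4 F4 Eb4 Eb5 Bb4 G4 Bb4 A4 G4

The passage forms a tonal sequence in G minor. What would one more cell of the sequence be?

G5 D5 Bb4 D5 C5 Bb4

Unit = 6 notes; the statements start on D4, F4, A4, C5, Eb5, moving up a 3rd each time.
So cell 6 is G5 D5 Bb4 D5 C5 Bb4.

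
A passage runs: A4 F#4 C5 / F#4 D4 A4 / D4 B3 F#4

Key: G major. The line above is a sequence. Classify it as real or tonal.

tonal

Every note is diatonic to G major.
Cell 1 has -3 semitones from note 1 to 2, but cell 2 has -4 — the interval quality changes while the contour stays the same, which is the hallmark of a tonal sequence.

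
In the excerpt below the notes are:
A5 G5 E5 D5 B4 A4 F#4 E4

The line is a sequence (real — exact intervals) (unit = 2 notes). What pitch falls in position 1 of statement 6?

With 2-note cells, note 1 of each statement runs A5, E5, B4, F#4.
Each moves down a 4th. Continuing: C#4 → G#3.

G#3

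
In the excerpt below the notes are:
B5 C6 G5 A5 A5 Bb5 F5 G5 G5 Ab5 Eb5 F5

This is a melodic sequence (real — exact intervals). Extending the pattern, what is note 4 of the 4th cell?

Eb5

The unit is 4 notes. Position-4 pitches of the 3 shown cells: A5, G5, F5.
One more down a 2nd gives Eb5.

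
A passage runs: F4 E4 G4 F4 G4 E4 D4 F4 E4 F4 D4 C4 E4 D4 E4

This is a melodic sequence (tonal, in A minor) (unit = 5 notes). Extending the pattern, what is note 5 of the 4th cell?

D4

Grouping in 5s, the 5th note of each cell is G4, F4, E4.
Each moves down a 2nd; the next is D4.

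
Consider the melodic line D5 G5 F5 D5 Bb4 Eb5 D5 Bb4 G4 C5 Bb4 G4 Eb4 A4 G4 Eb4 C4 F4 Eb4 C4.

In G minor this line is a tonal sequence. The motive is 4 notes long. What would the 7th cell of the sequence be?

The 4-note cells begin on D5, Bb4, G4, Eb4, C4 — each down a 3rd from the last.
Carrying on: A3 → F3.
So cell 7 is F3 Bb3 A3 F3.

F3 Bb3 A3 F3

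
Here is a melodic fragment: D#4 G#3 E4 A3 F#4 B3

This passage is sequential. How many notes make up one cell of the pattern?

2

Try groups of 2 (3 cells in 6 notes):
D#4 G#3 | E4 A3 | F#4 B3
Each cell is the previous one up a 2nd — so the unit is 2 notes.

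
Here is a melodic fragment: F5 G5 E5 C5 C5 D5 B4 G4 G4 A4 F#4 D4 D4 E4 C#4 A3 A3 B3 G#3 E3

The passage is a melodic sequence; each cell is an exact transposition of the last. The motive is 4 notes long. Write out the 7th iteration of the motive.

B2 C#3 A#2 F#2

With a 4-note motive the entries are F5, C5, G4, D4, A3, each down a 4th from the previous.
Continuing the starts: E3 → B2.
From B2 the exact shape gives B2 C#3 A#2 F#2.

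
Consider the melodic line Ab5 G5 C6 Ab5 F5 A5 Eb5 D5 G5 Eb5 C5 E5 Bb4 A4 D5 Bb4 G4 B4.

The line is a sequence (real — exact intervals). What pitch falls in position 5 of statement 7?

The unit is 6 notes. Position-5 pitches of the 3 shown cells: F5, C5, G4.
Carrying that down a 4th forward: D4 → A3 → E3 → B2.

B2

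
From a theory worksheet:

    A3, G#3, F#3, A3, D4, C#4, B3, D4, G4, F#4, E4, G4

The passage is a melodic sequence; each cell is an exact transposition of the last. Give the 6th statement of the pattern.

Bb5 A5 G5 Bb5

Unit = 4 notes; the statements start on A3, D4, G4, moving up a 4th each time.
Continuing the starts: C5 → F5 → Bb5.
So cell 6 is Bb5 A5 G5 Bb5.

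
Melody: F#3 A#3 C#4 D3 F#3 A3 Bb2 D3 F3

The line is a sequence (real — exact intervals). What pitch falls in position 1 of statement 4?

Grouping in 3s, the 1st note of each cell is F#3, D3, Bb2.
Each moves down a 3rd; the next is Gb2.

Gb2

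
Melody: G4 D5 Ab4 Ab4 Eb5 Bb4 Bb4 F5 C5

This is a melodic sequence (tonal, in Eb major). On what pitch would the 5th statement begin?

D5

Unit = 3 notes; the statements start on G4, Ab4, Bb4, moving up a 2nd each time.
Continuing: C5 → D5. Statement 5 starts on D5.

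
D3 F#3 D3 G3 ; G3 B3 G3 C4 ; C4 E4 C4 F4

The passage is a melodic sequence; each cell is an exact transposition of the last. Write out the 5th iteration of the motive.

Unit = 4 notes; the statements start on D3, G3, C4, moving up a 4th each time.
Carrying on: F4 → Bb4.
Statement 5 starts on Bb4 and keeps the same exact contour: Bb4 D5 Bb4 Eb5.

Bb4 D5 Bb4 Eb5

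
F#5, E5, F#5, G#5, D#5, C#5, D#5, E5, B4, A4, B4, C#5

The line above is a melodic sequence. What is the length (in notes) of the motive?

4

There are 12 notes; a 4-note unit gives 3 cells:
F#5 E5 F#5 G#5 | D#5 C#5 D#5 E5 | B4 A4 B4 C#5
Every group is a transposition down a 3rd of the one before; no shorter unit works.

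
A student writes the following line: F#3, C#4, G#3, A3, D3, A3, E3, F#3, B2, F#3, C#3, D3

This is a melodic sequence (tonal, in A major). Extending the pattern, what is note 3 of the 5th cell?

F#2

With 4-note cells, note 3 of each statement runs G#3, E3, C#3.
Extending down a 3rd: A2 → F#2.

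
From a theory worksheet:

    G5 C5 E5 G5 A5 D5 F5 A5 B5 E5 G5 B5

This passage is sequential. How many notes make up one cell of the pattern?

4

There are 12 notes; a 4-note unit gives 3 cells:
G5 C5 E5 G5 | A5 D5 F5 A5 | B5 E5 G5 B5
Every group is a transposition up a 2nd of the one before; no shorter unit works.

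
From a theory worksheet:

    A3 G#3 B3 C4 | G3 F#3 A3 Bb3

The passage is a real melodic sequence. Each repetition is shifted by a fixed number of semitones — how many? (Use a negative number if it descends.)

Unit = 4 notes; the statements start on A3, G3, moving down a 2nd each time.
A3→G3 is 55 − 57 = -2 semitones.

-2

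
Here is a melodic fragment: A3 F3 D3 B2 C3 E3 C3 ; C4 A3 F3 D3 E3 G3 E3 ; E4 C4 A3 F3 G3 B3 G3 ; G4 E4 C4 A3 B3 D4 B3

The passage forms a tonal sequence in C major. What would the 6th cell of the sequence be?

D5 B4 G4 E4 F4 A4 F4

With a 7-note motive the entries are A3, C4, E4, G4, each up a 3rd from the previous.
Continuing the starts: B4 → D5.
From D5 the diatonic shape gives D5 B4 G4 E4 F4 A4 F4.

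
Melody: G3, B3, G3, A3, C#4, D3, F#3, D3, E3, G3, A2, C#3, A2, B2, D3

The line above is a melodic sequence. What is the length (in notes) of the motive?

5

Try groups of 5 (3 cells in 15 notes):
G3 B3 G3 A3 C#4 | D3 F#3 D3 E3 G3 | A2 C#3 A2 B2 D3
Every group is a transposition down a 4th of the one before; no shorter unit works.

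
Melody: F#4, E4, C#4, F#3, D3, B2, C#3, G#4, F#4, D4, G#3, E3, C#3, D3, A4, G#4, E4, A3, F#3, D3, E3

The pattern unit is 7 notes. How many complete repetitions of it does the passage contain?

21 notes in groups of 7 gives 21/7 = 3 statements.
Starts: F#4, G#4, A4 — each up a 2nd.

3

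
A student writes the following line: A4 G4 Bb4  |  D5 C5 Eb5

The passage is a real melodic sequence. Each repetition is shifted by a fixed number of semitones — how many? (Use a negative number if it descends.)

Taking 3-note groups, the heads are A4, D5: the pattern moves up a 4th.
Counting half-steps from A4 to D5: 5.

5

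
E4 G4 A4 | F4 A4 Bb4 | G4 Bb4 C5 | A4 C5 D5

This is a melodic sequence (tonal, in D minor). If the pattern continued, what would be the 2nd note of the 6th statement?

Grouping in 3s, the 2nd note of each cell is G4, A4, Bb4, C5.
Carrying that up a 2nd forward: D5 → E5.

E5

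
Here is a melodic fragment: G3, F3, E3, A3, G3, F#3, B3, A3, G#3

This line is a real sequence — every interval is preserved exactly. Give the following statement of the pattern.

The 3-note cells begin on G3, A3, B3 — each up a 2nd from the last.
Statement 4 starts on C#4 and keeps the same exact contour: C#4 B3 A#3.

C#4 B3 A#3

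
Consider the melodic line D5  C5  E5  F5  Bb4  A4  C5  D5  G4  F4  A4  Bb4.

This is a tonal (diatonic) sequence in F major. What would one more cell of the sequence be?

E4 D4 F4 G4

Unit = 4 notes; the statements start on D5, Bb4, G4, moving down a 3rd each time.
From E4 the diatonic shape gives E4 D4 F4 G4.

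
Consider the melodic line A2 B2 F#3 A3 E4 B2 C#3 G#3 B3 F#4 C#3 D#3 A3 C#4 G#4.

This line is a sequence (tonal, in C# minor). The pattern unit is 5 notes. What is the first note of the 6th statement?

With a 5-note motive the entries are A2, B2, C#3, each up a 2nd from the previous.
Continuing: D#3 → E3 → F#3. Statement 6 starts on F#3.

F#3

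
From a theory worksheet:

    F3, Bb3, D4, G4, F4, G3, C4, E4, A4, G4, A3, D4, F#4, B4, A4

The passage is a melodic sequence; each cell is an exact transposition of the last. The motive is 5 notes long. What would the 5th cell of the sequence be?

C#4 F#4 A#4 D#5 C#5

The 5-note cells begin on F3, G3, A3 — each up a 2nd from the last.
Extending up a 2nd: B3 → C#4.
So cell 5 is C#4 F#4 A#4 D#5 C#5.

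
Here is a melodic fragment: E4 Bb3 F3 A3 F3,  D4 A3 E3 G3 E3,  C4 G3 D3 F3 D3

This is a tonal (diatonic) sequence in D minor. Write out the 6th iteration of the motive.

G3 D3 A2 C3 A2

Unit = 5 notes; the statements start on E4, D4, C4, moving down a 2nd each time.
Extending down a 2nd: Bb3 → A3 → G3.
So cell 6 is G3 D3 A2 C3 A2.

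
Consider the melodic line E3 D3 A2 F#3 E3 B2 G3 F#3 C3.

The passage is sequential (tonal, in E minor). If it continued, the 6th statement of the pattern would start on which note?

C4

Taking 3-note groups, the heads are E3, F#3, G3: the pattern moves up a 2nd.
Extending the heads up a 2nd: A3 → B3 → C4.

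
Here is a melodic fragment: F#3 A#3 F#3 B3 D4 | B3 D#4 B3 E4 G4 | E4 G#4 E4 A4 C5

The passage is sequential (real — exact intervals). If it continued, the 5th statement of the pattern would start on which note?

With a 5-note motive the entries are F#3, B3, E4, each up a 4th from the previous.
Extending the heads up a 4th: A4 → D5.

D5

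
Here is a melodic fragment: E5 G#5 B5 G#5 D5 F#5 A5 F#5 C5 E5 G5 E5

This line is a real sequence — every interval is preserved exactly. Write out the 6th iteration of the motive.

Gb4 Bb4 Db5 Bb4

The 4-note cells begin on E5, D5, C5 — each down a 2nd from the last.
Continuing the starts: Bb4 → Ab4 → Gb4.
From Gb4 the exact shape gives Gb4 Bb4 Db5 Bb4.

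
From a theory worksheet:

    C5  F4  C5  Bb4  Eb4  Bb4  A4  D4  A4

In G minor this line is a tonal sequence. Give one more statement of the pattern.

The 3-note cells begin on C5, Bb4, A4 — each down a 2nd from the last.
Statement 4 starts on G4 and keeps the same diatonic contour: G4 C4 G4.

G4 C4 G4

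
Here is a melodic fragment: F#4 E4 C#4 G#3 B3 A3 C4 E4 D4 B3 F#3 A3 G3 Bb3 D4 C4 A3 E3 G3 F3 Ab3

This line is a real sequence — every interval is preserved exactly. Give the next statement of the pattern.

C4 Bb3 G3 D3 F3 Eb3 Gb3

The 7-note cells begin on F#4, E4, D4 — each down a 2nd from the last.
Statement 4 starts on C4 and keeps the same exact contour: C4 Bb3 G3 D3 F3 Eb3 Gb3.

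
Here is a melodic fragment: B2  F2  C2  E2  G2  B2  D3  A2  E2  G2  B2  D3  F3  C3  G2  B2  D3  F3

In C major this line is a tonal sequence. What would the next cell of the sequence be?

With a 6-note motive the entries are B2, D3, F3, each up a 3rd from the previous.
So cell 4 is A3 E3 B2 D3 F3 A3.

A3 E3 B2 D3 F3 A3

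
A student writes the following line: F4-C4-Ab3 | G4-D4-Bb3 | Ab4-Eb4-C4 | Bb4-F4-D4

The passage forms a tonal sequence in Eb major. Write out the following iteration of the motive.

C5 G4 Eb4

With a 3-note motive the entries are F4, G4, Ab4, Bb4, each up a 2nd from the previous.
So cell 5 is C5 G4 Eb4.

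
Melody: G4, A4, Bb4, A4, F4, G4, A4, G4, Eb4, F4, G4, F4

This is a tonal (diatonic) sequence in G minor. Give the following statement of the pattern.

The 4-note cells begin on G4, F4, Eb4 — each down a 2nd from the last.
Statement 4 starts on D4 and keeps the same diatonic contour: D4 Eb4 F4 Eb4.

D4 Eb4 F4 Eb4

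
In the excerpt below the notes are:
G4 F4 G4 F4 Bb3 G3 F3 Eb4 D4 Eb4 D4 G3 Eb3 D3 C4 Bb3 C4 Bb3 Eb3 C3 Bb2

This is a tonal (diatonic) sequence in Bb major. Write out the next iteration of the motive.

A3 G3 A3 G3 C3 A2 G2

With a 7-note motive the entries are G4, Eb4, C4, each down a 3rd from the previous.
From A3 the diatonic shape gives A3 G3 A3 G3 C3 A2 G2.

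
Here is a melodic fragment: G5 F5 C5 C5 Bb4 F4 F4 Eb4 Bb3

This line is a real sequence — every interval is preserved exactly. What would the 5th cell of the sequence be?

Taking 3-note groups, the heads are G5, C5, F4: the pattern moves down a 5th.
Extending down a 5th: Bb3 → Eb3.
So cell 5 is Eb3 Db3 Ab2.

Eb3 Db3 Ab2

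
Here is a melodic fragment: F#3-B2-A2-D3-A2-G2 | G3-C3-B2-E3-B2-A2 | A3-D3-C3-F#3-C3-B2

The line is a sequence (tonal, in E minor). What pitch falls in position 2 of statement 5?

F#3

The unit is 6 notes. Position-2 pitches of the 3 shown cells: B2, C3, D3.
Each moves up a 2nd. Continuing: E3 → F#3.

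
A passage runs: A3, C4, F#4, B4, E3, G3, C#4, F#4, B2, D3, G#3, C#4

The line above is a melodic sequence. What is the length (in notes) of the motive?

4

There are 12 notes; a 4-note unit gives 3 cells:
A3 C4 F#4 B4 | E3 G3 C#4 F#4 | B2 D3 G#3 C#4
That's a consistent down a 4th shift per cell, and no other grouping gives one.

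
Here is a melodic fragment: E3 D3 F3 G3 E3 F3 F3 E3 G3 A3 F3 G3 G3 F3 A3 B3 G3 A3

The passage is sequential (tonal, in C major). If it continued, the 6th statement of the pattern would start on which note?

The 6-note cells begin on E3, F3, G3 — each up a 2nd from the last.
Continuing: A3 → B3 → C4. Statement 6 starts on C4.

C4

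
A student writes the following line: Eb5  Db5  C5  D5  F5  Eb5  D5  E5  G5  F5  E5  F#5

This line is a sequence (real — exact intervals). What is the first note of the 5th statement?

Taking 4-note groups, the heads are Eb5, F5, G5: the pattern moves up a 2nd.
Continuing: A5 → B5. Statement 5 starts on B5.

B5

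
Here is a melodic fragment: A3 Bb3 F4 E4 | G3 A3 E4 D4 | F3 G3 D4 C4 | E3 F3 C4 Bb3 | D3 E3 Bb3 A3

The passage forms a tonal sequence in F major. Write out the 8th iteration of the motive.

A2 Bb2 F3 E3

Taking 4-note groups, the heads are A3, G3, F3, E3, D3: the pattern moves down a 2nd.
Continuing the starts: C3 → Bb2 → A2.
So cell 8 is A2 Bb2 F3 E3.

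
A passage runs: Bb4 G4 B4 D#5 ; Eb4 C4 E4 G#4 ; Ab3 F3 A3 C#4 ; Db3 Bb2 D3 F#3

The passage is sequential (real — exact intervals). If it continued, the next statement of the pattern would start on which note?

Unit = 4 notes; the statements start on Bb4, Eb4, Ab3, Db3, moving down a 5th each time.
The next head, down a 5th from Db3, is Gb2.

Gb2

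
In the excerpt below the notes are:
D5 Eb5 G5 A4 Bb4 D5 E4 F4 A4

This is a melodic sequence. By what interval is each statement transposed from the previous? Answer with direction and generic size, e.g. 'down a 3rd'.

down a 4th

With a 3-note motive the entries are D5, A4, E4, each down a 4th from the previous.
From D5 to A4: down a 4th.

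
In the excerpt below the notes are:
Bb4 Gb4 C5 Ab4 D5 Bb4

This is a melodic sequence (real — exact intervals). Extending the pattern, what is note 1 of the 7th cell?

The unit is 2 notes. Position-1 pitches of the 3 shown cells: Bb4, C5, D5.
Carrying that up a 2nd forward: E5 → F#5 → G#5 → A#5.

A#5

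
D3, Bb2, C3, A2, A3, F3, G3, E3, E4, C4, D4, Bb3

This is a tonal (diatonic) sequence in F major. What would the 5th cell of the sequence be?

Unit = 4 notes; the statements start on D3, A3, E4, moving up a 5th each time.
Carrying on: Bb4 → F5.
So cell 5 is F5 D5 E5 C5.

F5 D5 E5 C5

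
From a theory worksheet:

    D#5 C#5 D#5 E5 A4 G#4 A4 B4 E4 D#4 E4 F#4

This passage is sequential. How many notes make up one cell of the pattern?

4

Try groups of 4 (3 cells in 12 notes):
D#5 C#5 D#5 E5 | A4 G#4 A4 B4 | E4 D#4 E4 F#4
That's a consistent down a 4th shift per cell, and no other grouping gives one.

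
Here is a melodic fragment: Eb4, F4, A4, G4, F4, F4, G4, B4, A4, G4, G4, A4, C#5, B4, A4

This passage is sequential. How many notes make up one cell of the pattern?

15 notes total. Splitting into 3 groups of 5:
Eb4 F4 A4 G4 F4 | F4 G4 B4 A4 G4 | G4 A4 C#5 B4 A4
Every group is a transposition up a 2nd of the one before; no shorter unit works.

5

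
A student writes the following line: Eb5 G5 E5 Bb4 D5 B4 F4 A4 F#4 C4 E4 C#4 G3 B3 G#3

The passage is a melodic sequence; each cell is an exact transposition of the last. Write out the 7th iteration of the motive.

A2 C#3 A#2

The 3-note cells begin on Eb5, Bb4, F4, C4, G3 — each down a 4th from the last.
Continuing the starts: D3 → A2.
So cell 7 is A2 C#3 A#2.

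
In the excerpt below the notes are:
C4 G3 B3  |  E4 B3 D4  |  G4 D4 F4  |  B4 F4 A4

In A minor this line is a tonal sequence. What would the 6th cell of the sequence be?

Unit = 3 notes; the statements start on C4, E4, G4, B4, moving up a 3rd each time.
Continuing the starts: D5 → F5.
Statement 6 starts on F5 and keeps the same diatonic contour: F5 C5 E5.

F5 C5 E5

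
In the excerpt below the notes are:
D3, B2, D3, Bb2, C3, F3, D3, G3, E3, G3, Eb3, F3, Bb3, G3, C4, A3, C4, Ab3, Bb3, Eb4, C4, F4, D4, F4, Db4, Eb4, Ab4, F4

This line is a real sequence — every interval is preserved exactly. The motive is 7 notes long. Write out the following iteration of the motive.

Bb4 G4 Bb4 Gb4 Ab4 Db5 Bb4

The 7-note cells begin on D3, G3, C4, F4 — each up a 4th from the last.
From Bb4 the exact shape gives Bb4 G4 Bb4 Gb4 Ab4 Db5 Bb4.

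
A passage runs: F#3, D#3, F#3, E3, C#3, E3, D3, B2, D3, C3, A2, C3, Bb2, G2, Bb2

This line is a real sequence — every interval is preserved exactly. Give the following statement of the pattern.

Ab2 F2 Ab2

Taking 3-note groups, the heads are F#3, E3, D3, C3, Bb2: the pattern moves down a 2nd.
From Ab2 the exact shape gives Ab2 F2 Ab2.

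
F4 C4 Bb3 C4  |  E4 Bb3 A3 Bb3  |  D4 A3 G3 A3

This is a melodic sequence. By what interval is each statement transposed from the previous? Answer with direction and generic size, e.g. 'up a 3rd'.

down a 2nd

Taking 4-note groups, the heads are F4, E4, D4: the pattern moves down a 2nd.
From F4 to E4: down a 2nd.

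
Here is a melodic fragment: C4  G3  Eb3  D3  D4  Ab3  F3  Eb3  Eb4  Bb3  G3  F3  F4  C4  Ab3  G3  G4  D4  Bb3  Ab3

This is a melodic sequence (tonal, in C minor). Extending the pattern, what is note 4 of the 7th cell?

C4

The unit is 4 notes. Position-4 pitches of the 5 shown cells: D3, Eb3, F3, G3, Ab3.
Carrying that up a 2nd forward: Bb3 → C4.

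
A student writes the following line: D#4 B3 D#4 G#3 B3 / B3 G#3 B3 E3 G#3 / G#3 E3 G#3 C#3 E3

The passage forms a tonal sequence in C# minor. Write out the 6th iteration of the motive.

With a 5-note motive the entries are D#4, B3, G#3, each down a 3rd from the previous.
Extending down a 3rd: E3 → C#3 → A2.
So cell 6 is A2 F#2 A2 D#2 F#2.

A2 F#2 A2 D#2 F#2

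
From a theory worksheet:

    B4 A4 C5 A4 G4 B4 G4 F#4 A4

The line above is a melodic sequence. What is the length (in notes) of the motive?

There are 9 notes; a 3-note unit gives 3 cells:
B4 A4 C5 | A4 G4 B4 | G4 F#4 A4
That's a consistent down a 2nd shift per cell, and no other grouping gives one.

3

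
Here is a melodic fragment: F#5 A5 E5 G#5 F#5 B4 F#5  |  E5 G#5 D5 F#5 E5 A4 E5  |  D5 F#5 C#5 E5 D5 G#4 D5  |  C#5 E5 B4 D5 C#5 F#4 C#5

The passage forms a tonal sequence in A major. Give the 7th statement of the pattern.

G#4 B4 F#4 A4 G#4 C#4 G#4

Taking 7-note groups, the heads are F#5, E5, D5, C#5: the pattern moves down a 2nd.
Carrying on: B4 → A4 → G#4.
So cell 7 is G#4 B4 F#4 A4 G#4 C#4 G#4.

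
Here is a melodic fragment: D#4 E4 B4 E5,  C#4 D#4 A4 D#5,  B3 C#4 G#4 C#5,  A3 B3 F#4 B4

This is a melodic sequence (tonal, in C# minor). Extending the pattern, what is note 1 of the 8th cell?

The unit is 4 notes. Position-1 pitches of the 4 shown cells: D#4, C#4, B3, A3.
Each moves down a 2nd. Continuing: G#3 → F#3 → E3 → D#3.

D#3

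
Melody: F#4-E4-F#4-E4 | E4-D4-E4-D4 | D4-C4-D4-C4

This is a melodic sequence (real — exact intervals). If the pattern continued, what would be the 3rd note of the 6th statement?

Ab3

The unit is 4 notes. Position-3 pitches of the 3 shown cells: F#4, E4, D4.
Each moves down a 2nd. Continuing: C4 → Bb3 → Ab3.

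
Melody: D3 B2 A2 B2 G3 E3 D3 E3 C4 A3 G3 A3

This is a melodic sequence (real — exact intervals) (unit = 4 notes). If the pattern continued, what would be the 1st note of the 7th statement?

Ab5

With 4-note cells, note 1 of each statement runs D3, G3, C4.
Carrying that up a 4th forward: F4 → Bb4 → Eb5 → Ab5.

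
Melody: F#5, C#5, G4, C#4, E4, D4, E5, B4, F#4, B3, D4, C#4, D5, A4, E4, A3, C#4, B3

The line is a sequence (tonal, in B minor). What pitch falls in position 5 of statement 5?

With 6-note cells, note 5 of each statement runs E4, D4, C#4.
Each moves down a 2nd. Continuing: B3 → A3.

A3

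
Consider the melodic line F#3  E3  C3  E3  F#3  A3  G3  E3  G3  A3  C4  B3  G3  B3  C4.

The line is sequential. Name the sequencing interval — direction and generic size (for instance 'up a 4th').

up a 3rd

With a 5-note motive the entries are F#3, A3, C4, each up a 3rd from the previous.
From F#3 to A3: up a 3rd.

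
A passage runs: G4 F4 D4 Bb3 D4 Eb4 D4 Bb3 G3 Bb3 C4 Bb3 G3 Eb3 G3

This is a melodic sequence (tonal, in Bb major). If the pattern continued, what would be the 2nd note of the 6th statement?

The unit is 5 notes. Position-2 pitches of the 3 shown cells: F4, D4, Bb3.
Carrying that down a 3rd forward: G3 → Eb3 → C3.

C3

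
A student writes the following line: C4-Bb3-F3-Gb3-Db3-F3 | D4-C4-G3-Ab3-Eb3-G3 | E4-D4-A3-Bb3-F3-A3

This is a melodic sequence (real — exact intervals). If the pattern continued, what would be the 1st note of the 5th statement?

G#4

With 6-note cells, note 1 of each statement runs C4, D4, E4.
Extending up a 2nd: F#4 → G#4.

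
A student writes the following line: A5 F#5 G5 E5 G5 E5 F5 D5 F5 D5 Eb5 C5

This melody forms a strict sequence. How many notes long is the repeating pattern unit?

12 notes total. Splitting into 3 groups of 4:
A5 F#5 G5 E5 | G5 E5 F5 D5 | F5 D5 Eb5 C5
Each cell is the previous one down a 2nd — so the unit is 4 notes.

4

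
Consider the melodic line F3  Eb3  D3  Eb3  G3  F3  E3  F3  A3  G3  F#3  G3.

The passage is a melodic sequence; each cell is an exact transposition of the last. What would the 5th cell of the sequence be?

C#4 B3 A#3 B3

Unit = 4 notes; the statements start on F3, G3, A3, moving up a 2nd each time.
Extending up a 2nd: B3 → C#4.
So cell 5 is C#4 B3 A#3 B3.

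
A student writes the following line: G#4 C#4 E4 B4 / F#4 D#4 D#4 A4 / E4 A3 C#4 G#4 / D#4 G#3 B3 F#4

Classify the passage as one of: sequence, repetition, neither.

Note 2 of cell 2 is D#4; if this were a sequence it would be B3. No unit length gives a consistent transposition pattern.

neither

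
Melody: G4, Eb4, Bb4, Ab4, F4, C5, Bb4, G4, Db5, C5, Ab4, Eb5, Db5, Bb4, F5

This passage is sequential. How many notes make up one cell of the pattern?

There are 15 notes; a 3-note unit gives 5 cells:
G4 Eb4 Bb4 | Ab4 F4 C5 | Bb4 G4 Db5 | C5 Ab4 Eb5 | Db5 Bb4 F5
Every group is a transposition up a 2nd of the one before; no shorter unit works.

3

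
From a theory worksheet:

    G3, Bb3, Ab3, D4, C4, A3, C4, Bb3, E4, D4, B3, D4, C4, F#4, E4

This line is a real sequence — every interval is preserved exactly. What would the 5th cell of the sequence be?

With a 5-note motive the entries are G3, A3, B3, each up a 2nd from the previous.
Extending up a 2nd: C#4 → D#4.
From D#4 the exact shape gives D#4 F#4 E4 A#4 G#4.

D#4 F#4 E4 A#4 G#4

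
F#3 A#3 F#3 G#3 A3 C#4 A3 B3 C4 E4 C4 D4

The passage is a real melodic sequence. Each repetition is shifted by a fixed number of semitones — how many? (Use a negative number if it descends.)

3

Taking 4-note groups, the heads are F#3, A3, C4: the pattern moves up a 3rd.
F#3→A3 is 57 − 54 = 3 semitones.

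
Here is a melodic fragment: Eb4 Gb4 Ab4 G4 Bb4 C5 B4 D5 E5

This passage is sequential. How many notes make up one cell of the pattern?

3

There are 9 notes; a 3-note unit gives 3 cells:
Eb4 Gb4 Ab4 | G4 Bb4 C5 | B4 D5 E5
That's a consistent up a 3rd shift per cell, and no other grouping gives one.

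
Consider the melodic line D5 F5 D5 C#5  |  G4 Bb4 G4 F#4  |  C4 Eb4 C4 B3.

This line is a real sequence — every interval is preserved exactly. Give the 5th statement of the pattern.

Bb2 Db3 Bb2 A2

Taking 4-note groups, the heads are D5, G4, C4: the pattern moves down a 5th.
Continuing the starts: F3 → Bb2.
So cell 5 is Bb2 Db3 Bb2 A2.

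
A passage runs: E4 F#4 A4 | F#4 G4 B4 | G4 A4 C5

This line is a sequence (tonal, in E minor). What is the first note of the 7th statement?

D5

Taking 3-note groups, the heads are E4, F#4, G4: the pattern moves up a 2nd.
Continuing: A4 → B4 → C5 → D5. Statement 7 starts on D5.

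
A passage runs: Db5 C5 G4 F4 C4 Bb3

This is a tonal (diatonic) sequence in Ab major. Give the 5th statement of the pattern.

The 2-note cells begin on Db5, G4, C4 — each down a 5th from the last.
Carrying on: F3 → Bb2.
From Bb2 the diatonic shape gives Bb2 Ab2.

Bb2 Ab2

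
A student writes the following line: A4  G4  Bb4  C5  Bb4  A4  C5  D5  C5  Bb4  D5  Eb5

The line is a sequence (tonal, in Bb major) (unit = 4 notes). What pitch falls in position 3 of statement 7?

The unit is 4 notes. Position-3 pitches of the 3 shown cells: Bb4, C5, D5.
Extending up a 2nd: Eb5 → F5 → G5 → A5.

A5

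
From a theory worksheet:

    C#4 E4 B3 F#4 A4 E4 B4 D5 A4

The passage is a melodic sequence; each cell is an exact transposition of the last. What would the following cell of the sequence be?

Taking 3-note groups, the heads are C#4, F#4, B4: the pattern moves up a 4th.
Statement 4 starts on E5 and keeps the same exact contour: E5 G5 D5.

E5 G5 D5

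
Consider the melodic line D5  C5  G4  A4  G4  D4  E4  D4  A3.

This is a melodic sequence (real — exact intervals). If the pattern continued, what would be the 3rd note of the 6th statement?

F#2

Grouping in 3s, the 3rd note of each cell is G4, D4, A3.
Extending down a 4th: E3 → B2 → F#2.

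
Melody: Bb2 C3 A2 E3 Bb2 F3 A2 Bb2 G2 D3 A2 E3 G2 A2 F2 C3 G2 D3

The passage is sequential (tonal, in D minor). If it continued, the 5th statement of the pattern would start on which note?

E2

Taking 6-note groups, the heads are Bb2, A2, G2: the pattern moves down a 2nd.
Continuing: F2 → E2. Statement 5 starts on E2.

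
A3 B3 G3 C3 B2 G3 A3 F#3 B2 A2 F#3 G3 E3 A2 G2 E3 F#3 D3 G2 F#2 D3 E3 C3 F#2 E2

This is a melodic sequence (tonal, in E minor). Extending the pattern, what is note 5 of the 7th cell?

The unit is 5 notes. Position-5 pitches of the 5 shown cells: B2, A2, G2, F#2, E2.
Carrying that down a 2nd forward: D2 → C2.

C2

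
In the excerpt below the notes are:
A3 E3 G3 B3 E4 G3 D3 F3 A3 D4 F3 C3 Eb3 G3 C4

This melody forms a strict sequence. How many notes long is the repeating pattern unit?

5

Try groups of 5 (3 cells in 15 notes):
A3 E3 G3 B3 E4 | G3 D3 F3 A3 D4 | F3 C3 Eb3 G3 C4
That's a consistent down a 2nd shift per cell, and no other grouping gives one.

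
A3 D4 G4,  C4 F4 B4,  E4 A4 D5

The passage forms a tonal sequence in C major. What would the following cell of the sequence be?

Unit = 3 notes; the statements start on A3, C4, E4, moving up a 3rd each time.
Statement 4 starts on G4 and keeps the same diatonic contour: G4 C5 F5.

G4 C5 F5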